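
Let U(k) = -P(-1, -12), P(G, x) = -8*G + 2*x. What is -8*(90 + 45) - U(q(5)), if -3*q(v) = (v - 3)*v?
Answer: -1096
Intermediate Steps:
q(v) = -v*(-3 + v)/3 (q(v) = -(v - 3)*v/3 = -(-3 + v)*v/3 = -v*(-3 + v)/3)
U(k) = 16 (U(k) = -(-8*(-1) + 2*(-12)) = -(8 - 24) = -1*(-16) = 16)
-8*(90 + 45) - U(q(5)) = -8*(90 + 45) - 1*16 = -8*135 - 16 = -1080 - 16 = -1096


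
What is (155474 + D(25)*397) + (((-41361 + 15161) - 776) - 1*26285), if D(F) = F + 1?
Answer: 112535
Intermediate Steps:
D(F) = 1 + F
(155474 + D(25)*397) + (((-41361 + 15161) - 776) - 1*26285) = (155474 + (1 + 25)*397) + (((-41361 + 15161) - 776) - 1*26285) = (155474 + 26*397) + ((-26200 - 776) - 26285) = (155474 + 10322) + (-26976 - 26285) = 165796 - 53261 = 112535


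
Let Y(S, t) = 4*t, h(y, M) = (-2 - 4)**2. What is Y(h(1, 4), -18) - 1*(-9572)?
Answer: 9500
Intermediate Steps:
h(y, M) = 36 (h(y, M) = (-6)**2 = 36)
Y(h(1, 4), -18) - 1*(-9572) = 4*(-18) - 1*(-9572) = -72 + 9572 = 9500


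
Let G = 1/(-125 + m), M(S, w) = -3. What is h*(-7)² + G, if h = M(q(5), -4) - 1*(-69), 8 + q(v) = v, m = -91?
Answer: 698543/216 ≈ 3234.0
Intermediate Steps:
q(v) = -8 + v
G = -1/216 (G = 1/(-125 - 91) = 1/(-216) = -1/216 ≈ -0.0046296)
h = 66 (h = -3 - 1*(-69) = -3 + 69 = 66)
h*(-7)² + G = 66*(-7)² - 1/216 = 66*49 - 1/216 = 3234 - 1/216 = 698543/216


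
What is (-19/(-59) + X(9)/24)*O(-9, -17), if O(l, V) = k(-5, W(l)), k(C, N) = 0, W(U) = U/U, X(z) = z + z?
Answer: 0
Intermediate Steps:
X(z) = 2*z
W(U) = 1
O(l, V) = 0
(-19/(-59) + X(9)/24)*O(-9, -17) = (-19/(-59) + (2*9)/24)*0 = (-19*(-1/59) + 18*(1/24))*0 = (19/59 + ¾)*0 = (253/236)*0 = 0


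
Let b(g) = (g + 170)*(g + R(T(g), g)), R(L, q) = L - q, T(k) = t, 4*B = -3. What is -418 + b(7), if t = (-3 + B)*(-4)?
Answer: 2237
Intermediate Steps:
B = -3/4 (B = (1/4)*(-3) = -3/4 ≈ -0.75000)
t = 15 (t = (-3 - 3/4)*(-4) = -15/4*(-4) = 15)
T(k) = 15
b(g) = 2550 + 15*g (b(g) = (g + 170)*(g + (15 - g)) = (170 + g)*15 = 2550 + 15*g)
-418 + b(7) = -418 + (2550 + 15*7) = -418 + (2550 + 105) = -418 + 2655 = 2237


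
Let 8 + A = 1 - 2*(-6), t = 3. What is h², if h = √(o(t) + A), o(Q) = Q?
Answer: 8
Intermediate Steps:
A = 5 (A = -8 + (1 - 2*(-6)) = -8 + (1 + 12) = -8 + 13 = 5)
h = 2*√2 (h = √(3 + 5) = √8 = 2*√2 ≈ 2.8284)
h² = (2*√2)² = 8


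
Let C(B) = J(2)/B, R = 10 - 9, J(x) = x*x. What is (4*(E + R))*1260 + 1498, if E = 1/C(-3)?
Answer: 2758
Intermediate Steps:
J(x) = x**2
R = 1
C(B) = 4/B (C(B) = 2**2/B = 4/B)
E = -3/4 (E = 1/(4/(-3)) = 1/(4*(-1/3)) = 1/(-4/3) = -3/4 ≈ -0.75000)
(4*(E + R))*1260 + 1498 = (4*(-3/4 + 1))*1260 + 1498 = (4*(1/4))*1260 + 1498 = 1*1260 + 1498 = 1260 + 1498 = 2758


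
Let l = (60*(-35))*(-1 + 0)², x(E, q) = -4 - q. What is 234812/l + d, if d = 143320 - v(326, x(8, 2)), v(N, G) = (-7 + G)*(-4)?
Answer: 75156997/525 ≈ 1.4316e+5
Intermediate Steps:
v(N, G) = 28 - 4*G
l = -2100 (l = -2100*(-1)² = -2100*1 = -2100)
d = 143268 (d = 143320 - (28 - 4*(-4 - 1*2)) = 143320 - (28 - 4*(-4 - 2)) = 143320 - (28 - 4*(-6)) = 143320 - (28 + 24) = 143320 - 1*52 = 143320 - 52 = 143268)
234812/l + d = 234812/(-2100) + 143268 = 234812*(-1/2100) + 143268 = -58703/525 + 143268 = 75156997/525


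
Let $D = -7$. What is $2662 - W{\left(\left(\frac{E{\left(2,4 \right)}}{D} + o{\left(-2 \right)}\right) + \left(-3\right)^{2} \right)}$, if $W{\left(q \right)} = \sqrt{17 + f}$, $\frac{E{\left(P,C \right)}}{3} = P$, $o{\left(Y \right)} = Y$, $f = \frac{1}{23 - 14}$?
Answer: $2662 - \frac{\sqrt{154}}{3} \approx 2657.9$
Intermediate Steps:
$f = \frac{1}{9} \approx 0.11111$
$E{\left(P,C \right)} = 3 P$
$W{\left(q \right)} = \frac{\sqrt{154}}{3}$ ($W{\left(q \right)} = \sqrt{17 + \frac{1}{9}} = \sqrt{\frac{154}{9}} = \frac{\sqrt{154}}{3}$)
$2662 - W{\left(\left(\frac{E{\left(2,4 \right)}}{D} + o{\left(-2 \right)}\right) + \left(-3\right)^{2} \right)} = 2662 - \frac{\sqrt{154}}{3}$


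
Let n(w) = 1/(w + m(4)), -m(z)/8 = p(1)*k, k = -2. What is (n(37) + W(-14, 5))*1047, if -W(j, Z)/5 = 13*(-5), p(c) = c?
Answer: 18035622/53 ≈ 3.4030e+5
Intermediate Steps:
m(z) = 16 (m(z) = -8*(-2) = 16)
W(j, Z) = 325 (W(j, Z) = -65*(-5) = -5*(-65) = 325)
n(w) = 1/(16 + w) (n(w) = 1/(w + 16) = 1/(16 + w))
(n(37) + W(-14, 5))*1047 = (1/(16 + 37) + 325)*1047 = (1/53 + 325)*1047 = (17226/53)*1047 = 18035622/53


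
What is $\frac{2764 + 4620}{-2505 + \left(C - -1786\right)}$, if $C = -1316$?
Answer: $- \frac{7384}{2035} \approx -3.6285$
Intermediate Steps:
$\frac{2764 + 4620}{-2505 + \left(C - -1786\right)} = \frac{2764 + 4620}{-2505 - -470} = \frac{7384}{-2505 + \left(-1316 + 1786\right)} = \frac{7384}{-2505 + 470} = \frac{7384}{-2035} = 7384 \left(- \frac{1}{2035}\right) = - \frac{7384}{2035}$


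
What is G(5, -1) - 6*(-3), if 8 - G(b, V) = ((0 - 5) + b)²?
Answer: 26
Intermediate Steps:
G(b, V) = 8 - (-5 + b)² (G(b, V) = 8 - ((0 - 5) + b)² = 8 - (-5 + b)²)
G(5, -1) - 6*(-3) = (8 - (-5 + 5)²) - 6*(-3) = (8 - 1*0²) + 18 = (8 - 1*0) + 18 = (8 + 0) + 18 = 8 + 18 = 26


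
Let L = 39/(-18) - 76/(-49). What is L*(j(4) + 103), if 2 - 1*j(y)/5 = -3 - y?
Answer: -13394/147 ≈ -91.116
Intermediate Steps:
j(y) = 25 + 5*y (j(y) = 10 - 5*(-3 - y) = 10 + (15 + 5*y) = 25 + 5*y)
L = -181/294 (L = 39*(-1/18) - 76*(-1/49) = -13/6 + 76/49 = -181/294 ≈ -0.61565)
L*(j(4) + 103) = -181*((25 + 5*4) + 103)/294 = -181*((25 + 20) + 103)/294 = -181*(45 + 103)/294 = -181/294*148 = -13394/147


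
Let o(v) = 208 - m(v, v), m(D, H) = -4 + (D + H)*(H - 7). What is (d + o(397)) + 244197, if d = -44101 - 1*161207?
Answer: -270559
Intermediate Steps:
d = -205308 (d = -44101 - 161207 = -205308)
m(D, H) = -4 + (-7 + H)*(D + H) (m(D, H) = -4 + (D + H)*(-7 + H) = -4 + (-7 + H)*(D + H))
o(v) = 212 - 2*v² + 14*v (o(v) = 208 - (-4 + v² - 7*v - 7*v + v*v) = 208 - (-4 + v² - 7*v - 7*v + v²) = 208 - (-4 - 14*v + 2*v²) = 208 + (4 - 2*v² + 14*v) = 212 - 2*v² + 14*v)
(d + o(397)) + 244197 = (-205308 + (212 - 2*397² + 14*397)) + 244197 = (-205308 + (212 - 2*157609 + 5558)) + 244197 = (-205308 + (212 - 315218 + 5558)) + 244197 = (-205308 - 309448) + 244197 = -514756 + 244197 = -270559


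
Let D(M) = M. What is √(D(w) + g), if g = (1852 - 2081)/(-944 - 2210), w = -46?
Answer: 3*I*√50763630/3154 ≈ 6.777*I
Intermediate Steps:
g = 229/3154 (g = -229/(-3154) = -229*(-1/3154) = 229/3154 ≈ 0.072606)
√(D(w) + g) = √(-46 + 229/3154) = √(-144855/3154) = 3*I*√50763630/3154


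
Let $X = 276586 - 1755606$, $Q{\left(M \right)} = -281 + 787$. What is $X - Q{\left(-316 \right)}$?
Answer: $-1479526$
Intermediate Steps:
$Q{\left(M \right)} = 506$
$X = -1479020$
$X - Q{\left(-316 \right)} = -1479020 - 506 = -1479526$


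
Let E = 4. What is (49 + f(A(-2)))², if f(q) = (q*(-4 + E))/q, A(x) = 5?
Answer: 2401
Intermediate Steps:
f(q) = 0 (f(q) = (q*(-4 + 4))/q = (q*0)/q = 0/q = 0)
(49 + f(A(-2)))² = (49 + 0)² = 49² = 2401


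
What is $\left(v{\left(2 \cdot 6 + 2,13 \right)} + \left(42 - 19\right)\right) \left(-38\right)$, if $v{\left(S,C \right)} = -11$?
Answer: $-456$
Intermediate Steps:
$\left(v{\left(2 \cdot 6 + 2,13 \right)} + \left(42 - 19\right)\right) \left(-38\right) = \left(-11 + \left(42 - 19\right)\right) \left(-38\right) = \left(-11 + 23\right) \left(-38\right) = 12 \left(-38\right) = -456$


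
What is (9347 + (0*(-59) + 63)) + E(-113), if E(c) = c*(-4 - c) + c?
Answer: -3020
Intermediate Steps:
E(c) = c + c*(-4 - c)
(9347 + (0*(-59) + 63)) + E(-113) = (9347 + (0*(-59) + 63)) - 1*(-113)*(3 - 113) = (9347 + (0 + 63)) - 1*(-113)*(-110) = (9347 + 63) - 12430 = 9410 - 12430 = -3020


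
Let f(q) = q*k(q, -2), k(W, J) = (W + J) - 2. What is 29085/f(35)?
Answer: 831/31 ≈ 26.806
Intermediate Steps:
k(W, J) = -2 + J + W (k(W, J) = (J + W) - 2 = -2 + J + W)
f(q) = q*(-4 + q) (f(q) = q*(-2 - 2 + q) = q*(-4 + q))
29085/f(35) = 29085/((35*(-4 + 35))) = 29085/((35*31)) = 29085/1085 = 29085*(1/1085) = 831/31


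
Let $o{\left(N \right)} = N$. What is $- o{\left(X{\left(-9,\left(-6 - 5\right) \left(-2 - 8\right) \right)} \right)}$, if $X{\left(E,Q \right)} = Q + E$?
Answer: $-101$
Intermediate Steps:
$X{\left(E,Q \right)} = E + Q$
$- o{\left(X{\left(-9,\left(-6 - 5\right) \left(-2 - 8\right) \right)} \right)} = - (-9 + \left(-6 - 5\right) \left(-2 - 8\right)) = - (-9 - -110) = - (-9 + 110) = \left(-1\right) 101 = -101$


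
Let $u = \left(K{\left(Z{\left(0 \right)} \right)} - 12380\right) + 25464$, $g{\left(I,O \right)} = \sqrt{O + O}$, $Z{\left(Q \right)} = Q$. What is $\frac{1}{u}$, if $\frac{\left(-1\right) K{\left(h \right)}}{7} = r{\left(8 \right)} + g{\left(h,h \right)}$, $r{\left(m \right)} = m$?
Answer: $\frac{1}{13028} \approx 7.6758 \cdot 10^{-5}$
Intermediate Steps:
$g{\left(I,O \right)} = \sqrt{2} \sqrt{O}$ ($g{\left(I,O \right)} = \sqrt{2 O} = \sqrt{2} \sqrt{O}$)
$K{\left(h \right)} = -56 - 7 \sqrt{2} \sqrt{h}$ ($K{\left(h \right)} = - 7 \left(8 + \sqrt{2} \sqrt{h}\right) = -56 - 7 \sqrt{2} \sqrt{h}$)
$u = 13028$ ($u = \left(\left(-56 - 7 \sqrt{2} \sqrt{0}\right) - 12380\right) + 25464 = \left(\left(-56 - 7 \sqrt{2} \cdot 0\right) - 12380\right) + 25464 = \left(\left(-56 + 0\right) - 12380\right) + 25464 = \left(-56 - 12380\right) + 25464 = -12436 + 25464 = 13028$)
$\frac{1}{u} = \frac{1}{13028}$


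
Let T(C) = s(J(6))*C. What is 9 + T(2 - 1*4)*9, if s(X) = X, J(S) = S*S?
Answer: -639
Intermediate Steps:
J(S) = S²
T(C) = 36*C (T(C) = 6²*C = 36*C)
9 + T(2 - 1*4)*9 = 9 + (36*(2 - 1*4))*9 = 9 + (36*(2 - 4))*9 = 9 + (36*(-2))*9 = 9 - 72*9 = 9 - 648 = -639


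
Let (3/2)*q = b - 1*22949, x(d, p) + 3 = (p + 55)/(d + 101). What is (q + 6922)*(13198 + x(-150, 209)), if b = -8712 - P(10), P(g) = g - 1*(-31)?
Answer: -27556555658/147 ≈ -1.8746e+8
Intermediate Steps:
P(g) = 31 + g (P(g) = g + 31 = 31 + g)
b = -8753 (b = -8712 - (31 + 10) = -8712 - 1*41 = -8712 - 41 = -8753)
x(d, p) = -3 + (55 + p)/(101 + d) (x(d, p) = -3 + (p + 55)/(d + 101) = -3 + (55 + p)/(101 + d))
q = -63404/3 (q = 2*(-8753 - 1*22949)/3 = 2*(-8753 - 22949)/3 = (2/3)*(-31702) = -63404/3 ≈ -21135.)
(q + 6922)*(13198 + x(-150, 209)) = (-63404/3 + 6922)*(13198 + (-248 + 209 - 3*(-150))/(101 - 150)) = -42638*(13198 + (-248 + 209 + 450)/(-49))/3 = -42638*(13198 - 1/49*411)/3 = -42638*(13198 - 411/49)/3 = -42638/3*646291/49 = -27556555658/147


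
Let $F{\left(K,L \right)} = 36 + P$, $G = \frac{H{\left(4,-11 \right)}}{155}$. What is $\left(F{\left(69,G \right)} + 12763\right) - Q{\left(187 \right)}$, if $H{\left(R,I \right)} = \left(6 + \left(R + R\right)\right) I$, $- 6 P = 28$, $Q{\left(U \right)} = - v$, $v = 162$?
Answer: $\frac{38869}{3} \approx 12956.0$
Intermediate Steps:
$Q{\left(U \right)} = -162$ ($Q{\left(U \right)} = \left(-1\right) 162 = -162$)
$P = - \frac{14}{3}$ ($P = \left(- \frac{1}{6}\right) 28 = - \frac{14}{3} \approx -4.6667$)
$H{\left(R,I \right)} = I \left(6 + 2 R\right)$ ($H{\left(R,I \right)} = \left(6 + 2 R\right) I = I \left(6 + 2 R\right)$)
$G = - \frac{154}{155}$ ($G = \frac{2 \left(-11\right) \left(3 + 4\right)}{155} = 2 \left(-11\right) 7 \cdot \frac{1}{155} = \left(-154\right) \frac{1}{155} = - \frac{154}{155} \approx -0.99355$)
$F{\left(K,L \right)} = \frac{94}{3}$ ($F{\left(K,L \right)} = 36 - \frac{14}{3} = \frac{94}{3}$)
$\left(F{\left(69,G \right)} + 12763\right) - Q{\left(187 \right)} = \left(\frac{94}{3} + 12763\right) - -162 = \frac{38383}{3} + 162 = \frac{38869}{3}$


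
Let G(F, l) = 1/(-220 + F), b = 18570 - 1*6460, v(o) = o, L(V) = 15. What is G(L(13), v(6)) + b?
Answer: 2482549/205 ≈ 12110.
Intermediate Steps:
b = 12110 (b = 18570 - 6460 = 12110)
G(L(13), v(6)) + b = 1/(-220 + 15) + 12110 = 1/(-205) + 12110 = -1/205 + 12110 = 2482549/205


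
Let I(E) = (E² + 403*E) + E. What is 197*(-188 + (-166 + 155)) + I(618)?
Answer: 592393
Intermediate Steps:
I(E) = E² + 404*E
197*(-188 + (-166 + 155)) + I(618) = 197*(-188 + (-166 + 155)) + 618*(404 + 618) = 197*(-188 - 11) + 618*1022 = 197*(-199) + 631596 = -39203 + 631596 = 592393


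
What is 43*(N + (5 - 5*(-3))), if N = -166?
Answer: -6278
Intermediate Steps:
43*(N + (5 - 5*(-3))) = 43*(-166 + (5 - 5*(-3))) = 43*(-166 + (5 + 15)) = 43*(-166 + 20) = 43*(-146) = -6278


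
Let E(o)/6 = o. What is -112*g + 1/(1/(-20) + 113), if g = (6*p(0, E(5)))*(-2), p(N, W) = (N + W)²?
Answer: 2732486420/2259 ≈ 1.2096e+6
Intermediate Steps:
E(o) = 6*o
g = -10800 (g = (6*(0 + 6*5)²)*(-2) = (6*(0 + 30)²)*(-2) = (6*30²)*(-2) = (6*900)*(-2) = 5400*(-2) = -10800)
-112*g + 1/(1/(-20) + 113) = -112*(-10800) + 1/(1/(-20) + 113) = 1209600 + 1/(-1/20 + 113) = 1209600 + 1/(2259/20) = 1209600 + 20/2259 = 2732486420/2259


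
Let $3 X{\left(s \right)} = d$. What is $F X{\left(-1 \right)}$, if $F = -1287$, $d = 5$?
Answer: $-2145$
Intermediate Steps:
$X{\left(s \right)} = \frac{5}{3}$ ($X{\left(s \right)} = \frac{1}{3} \cdot 5 = \frac{5}{3}$)
$F X{\left(-1 \right)} = \left(-1287\right) \frac{5}{3} = -2145$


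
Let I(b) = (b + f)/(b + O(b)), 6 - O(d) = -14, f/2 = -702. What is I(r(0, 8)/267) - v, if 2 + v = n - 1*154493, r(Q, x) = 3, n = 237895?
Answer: -148660355/1781 ≈ -83470.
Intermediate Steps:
f = -1404 (f = 2*(-702) = -1404)
O(d) = 20 (O(d) = 6 - 1*(-14) = 6 + 14 = 20)
I(b) = (-1404 + b)/(20 + b) (I(b) = (b - 1404)/(b + 20) = (-1404 + b)/(20 + b))
v = 83400 (v = -2 + (237895 - 1*154493) = -2 + (237895 - 154493) = -2 + 83402 = 83400)
I(r(0, 8)/267) - v = (-1404 + 3/267)/(20 + 3/267) - 1*83400 = (-1404 + 3*(1/267))/(20 + 3*(1/267)) - 83400 = (-1404 + 1/89)/(20 + 1/89) - 83400 = -124955/89/(1781/89) - 83400 = (89/1781)*(-124955/89) - 83400 = -124955/1781 - 83400 = -148660355/1781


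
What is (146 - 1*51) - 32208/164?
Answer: -4157/41 ≈ -101.39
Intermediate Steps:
(146 - 1*51) - 32208/164 = (146 - 51) - 32208/164 = 95 - 176*183/164 = 95 - 8052/41 = -4157/41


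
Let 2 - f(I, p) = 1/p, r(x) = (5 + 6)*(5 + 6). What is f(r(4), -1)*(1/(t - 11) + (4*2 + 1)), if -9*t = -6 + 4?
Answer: 2592/97 ≈ 26.722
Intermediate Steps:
r(x) = 121 (r(x) = 11*11 = 121)
t = 2/9 (t = -(-6 + 4)/9 = -1/9*(-2) = 2/9 ≈ 0.22222)
f(I, p) = 2 - 1/p
f(r(4), -1)*(1/(t - 11) + (4*2 + 1)) = (2 - 1/(-1))*(1/(2/9 - 11) + (4*2 + 1)) = (2 - 1*(-1))*(1/(-97/9) + (8 + 1)) = (2 + 1)*(-9/97 + 9) = 3*(864/97) = 2592/97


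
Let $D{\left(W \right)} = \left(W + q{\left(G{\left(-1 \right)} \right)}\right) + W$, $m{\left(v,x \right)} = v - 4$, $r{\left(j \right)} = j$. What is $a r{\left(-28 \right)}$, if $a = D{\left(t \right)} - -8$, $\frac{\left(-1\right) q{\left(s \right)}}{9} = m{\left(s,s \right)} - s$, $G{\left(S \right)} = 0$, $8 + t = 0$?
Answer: $-784$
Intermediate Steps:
$t = -8$ ($t = -8 + 0 = -8$)
$m{\left(v,x \right)} = -4 + v$
$q{\left(s \right)} = 36$ ($q{\left(s \right)} = - 9 \left(\left(-4 + s\right) - s\right) = \left(-9\right) \left(-4\right) = 36$)
$D{\left(W \right)} = 36 + 2 W$ ($D{\left(W \right)} = \left(W + 36\right) + W = \left(36 + W\right) + W = 36 + 2 W$)
$a = 28$ ($a = \left(36 + 2 \left(-8\right)\right) - -8 = \left(36 - 16\right) + 8 = 20 + 8 = 28$)
$a r{\left(-28 \right)} = 28 \left(-28\right) = -784$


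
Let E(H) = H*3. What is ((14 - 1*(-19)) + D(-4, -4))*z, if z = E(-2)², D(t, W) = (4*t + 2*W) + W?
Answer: 180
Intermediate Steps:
D(t, W) = 3*W + 4*t (D(t, W) = (2*W + 4*t) + W = 3*W + 4*t)
E(H) = 3*H
z = 36 (z = (3*(-2))² = (-6)² = 36)
((14 - 1*(-19)) + D(-4, -4))*z = ((14 - 1*(-19)) + (3*(-4) + 4*(-4)))*36 = ((14 + 19) + (-12 - 16))*36 = (33 - 28)*36 = 5*36 = 180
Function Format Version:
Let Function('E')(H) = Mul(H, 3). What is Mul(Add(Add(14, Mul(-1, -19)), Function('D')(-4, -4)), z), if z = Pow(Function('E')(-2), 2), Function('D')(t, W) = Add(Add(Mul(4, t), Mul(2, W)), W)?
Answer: 180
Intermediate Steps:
Function('D')(t, W) = Add(Mul(3, W), Mul(4, t)) (Function('D')(t, W) = Add(Add(Mul(2, W), Mul(4, t)), W) = Add(Mul(3, W), Mul(4, t)))
Function('E')(H) = Mul(3, H)
z = 36 (z = Pow(Mul(3, -2), 2) = Pow(-6, 2) = 36)
Mul(Add(Add(14, Mul(-1, -19)), Function('D')(-4, -4)), z) = Mul(Add(Add(14, Mul(-1, -19)), Add(Mul(3, -4), Mul(4, -4))), 36) = Mul(Add(Add(14, 19), Add(-12, -16)), 36) = Mul(Add(33, -28), 36) = Mul(5, 36) = 180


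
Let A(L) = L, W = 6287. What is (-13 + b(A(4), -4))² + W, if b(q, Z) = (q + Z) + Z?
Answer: 6576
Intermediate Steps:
b(q, Z) = q + 2*Z (b(q, Z) = (Z + q) + Z = q + 2*Z)
(-13 + b(A(4), -4))² + W = (-13 + (4 + 2*(-4)))² + 6287 = (-13 + (4 - 8))² + 6287 = (-13 - 4)² + 6287 = (-17)² + 6287 = 289 + 6287 = 6576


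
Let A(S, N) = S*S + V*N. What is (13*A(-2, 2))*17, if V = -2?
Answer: 0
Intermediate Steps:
A(S, N) = S² - 2*N (A(S, N) = S*S - 2*N = S² - 2*N)
(13*A(-2, 2))*17 = (13*((-2)² - 2*2))*17 = (13*(4 - 4))*17 = (13*0)*17 = 0*17 = 0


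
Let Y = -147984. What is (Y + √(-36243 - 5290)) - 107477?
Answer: -255461 + I*√41533 ≈ -2.5546e+5 + 203.8*I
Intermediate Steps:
(Y + √(-36243 - 5290)) - 107477 = (-147984 + √(-36243 - 5290)) - 107477 = (-147984 + √(-41533)) - 107477 = (-147984 + I*√41533) - 107477 = -255461 + I*√41533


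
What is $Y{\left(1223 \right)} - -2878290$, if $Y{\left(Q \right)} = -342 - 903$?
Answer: $2877045$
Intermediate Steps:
$Y{\left(Q \right)} = -1245$
$Y{\left(1223 \right)} - -2878290 = -1245 - -2878290 = -1245 + 2878290 = 2877045$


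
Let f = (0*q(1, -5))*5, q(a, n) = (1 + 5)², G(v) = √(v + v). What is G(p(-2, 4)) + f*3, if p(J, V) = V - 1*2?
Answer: 2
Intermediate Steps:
p(J, V) = -2 + V (p(J, V) = V - 2 = -2 + V)
G(v) = √2*√v (G(v) = √(2*v) = √2*√v)
q(a, n) = 36 (q(a, n) = 6² = 36)
f = 0 (f = (0*36)*5 = 0*5 = 0)
G(p(-2, 4)) + f*3 = √2*√(-2 + 4) + 0*3 = √2*√2 + 0 = 2 + 0 = 2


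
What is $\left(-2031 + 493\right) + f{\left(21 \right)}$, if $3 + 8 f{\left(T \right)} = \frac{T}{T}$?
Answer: $- \frac{6153}{4} \approx -1538.3$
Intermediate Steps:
$f{\left(T \right)} = - \frac{1}{4}$ ($f{\left(T \right)} = - \frac{3}{8} + \frac{T \frac{1}{T}}{8} = - \frac{3}{8} + \frac{1}{8} \cdot 1 = - \frac{3}{8} + \frac{1}{8} = - \frac{1}{4}$)
$\left(-2031 + 493\right) + f{\left(21 \right)} = \left(-2031 + 493\right) - \frac{1}{4} = -1538 - \frac{1}{4} = - \frac{6153}{4}$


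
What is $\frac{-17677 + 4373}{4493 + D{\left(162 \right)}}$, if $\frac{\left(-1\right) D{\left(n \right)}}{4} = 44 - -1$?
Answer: $- \frac{13304}{4313} \approx -3.0846$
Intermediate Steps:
$D{\left(n \right)} = -180$ ($D{\left(n \right)} = - 4 \left(44 - -1\right) = - 4 \left(44 + 1\right) = \left(-4\right) 45 = -180$)
$\frac{-17677 + 4373}{4493 + D{\left(162 \right)}} = \frac{-17677 + 4373}{4493 - 180} = - \frac{13304}{4313}$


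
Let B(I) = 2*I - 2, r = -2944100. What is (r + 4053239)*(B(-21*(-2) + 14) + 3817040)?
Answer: 4233749933850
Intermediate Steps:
B(I) = -2 + 2*I
(r + 4053239)*(B(-21*(-2) + 14) + 3817040) = (-2944100 + 4053239)*((-2 + 2*(-21*(-2) + 14)) + 3817040) = 1109139*((-2 + 2*(42 + 14)) + 3817040) = 1109139*((-2 + 2*56) + 3817040) = 1109139*((-2 + 112) + 3817040) = 1109139*(110 + 3817040) = 1109139*3817150 = 4233749933850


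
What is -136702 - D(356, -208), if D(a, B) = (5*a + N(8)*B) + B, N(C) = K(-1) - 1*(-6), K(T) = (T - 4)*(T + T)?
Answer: -134946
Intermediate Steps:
K(T) = 2*T*(-4 + T) (K(T) = (-4 + T)*(2*T) = 2*T*(-4 + T))
N(C) = 16 (N(C) = 2*(-1)*(-4 - 1) - 1*(-6) = 2*(-1)*(-5) + 6 = 10 + 6 = 16)
D(a, B) = 5*a + 17*B (D(a, B) = (5*a + 16*B) + B = 5*a + 17*B)
-136702 - D(356, -208) = -136702 - (5*356 + 17*(-208)) = -136702 - (1780 - 3536) = -136702 - 1*(-1756) = -136702 + 1756 = -134946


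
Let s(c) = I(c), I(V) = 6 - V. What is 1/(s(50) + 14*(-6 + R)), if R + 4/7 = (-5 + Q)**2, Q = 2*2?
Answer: -1/122 ≈ -0.0081967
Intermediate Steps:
Q = 4
R = 3/7 (R = -4/7 + (-5 + 4)**2 = -4/7 + (-1)**2 = -4/7 + 1 = 3/7 ≈ 0.42857)
s(c) = 6 - c
1/(s(50) + 14*(-6 + R)) = 1/((6 - 1*50) + 14*(-6 + 3/7)) = 1/((6 - 50) + 14*(-39/7)) = 1/(-44 - 78) = 1/(-122) = -1/122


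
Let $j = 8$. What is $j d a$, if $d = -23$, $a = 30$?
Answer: $-5520$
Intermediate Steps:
$j d a = 8 \left(-23\right) 30 = \left(-184\right) 30 = -5520$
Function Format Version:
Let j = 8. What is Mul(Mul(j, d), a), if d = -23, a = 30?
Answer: -5520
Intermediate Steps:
Mul(Mul(j, d), a) = Mul(Mul(8, -23), 30) = Mul(-184, 30) = -5520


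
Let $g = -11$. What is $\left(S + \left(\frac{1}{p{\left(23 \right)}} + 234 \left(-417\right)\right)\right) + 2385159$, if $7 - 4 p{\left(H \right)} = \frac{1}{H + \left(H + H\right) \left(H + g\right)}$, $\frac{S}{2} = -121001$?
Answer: $\frac{2057853049}{1006} \approx 2.0456 \cdot 10^{6}$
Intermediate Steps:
$S = -242002$ ($S = 2 \left(-121001\right) = -242002$)
$p{\left(H \right)} = \frac{7}{4} - \frac{1}{4 \left(H + 2 H \left(-11 + H\right)\right)}$ ($p{\left(H \right)} = \frac{7}{4} - \frac{1}{4 \left(H + \left(H + H\right) \left(H - 11\right)\right)} = \frac{7}{4} - \frac{1}{4 \left(H + 2 H \left(-11 + H\right)\right)}$)
$\left(S + \left(\frac{1}{p{\left(23 \right)}} + 234 \left(-417\right)\right)\right) + 2385159 = \left(-242002 + \left(\frac{1}{\frac{1}{4} \cdot \frac{1}{23} \frac{1}{-21 + 2 \cdot 23} \left(-1 - 3381 + 14 \cdot 23^{2}\right)} + 234 \left(-417\right)\right)\right) + 2385159 = \left(-242002 - \left(97578 - \frac{1}{\frac{1}{4} \cdot \frac{1}{23} \frac{1}{-21 + 46} \left(-1 - 3381 + 14 \cdot 529\right)}\right)\right) + 2385159 = \left(-242002 - \left(97578 - \frac{1}{\frac{1}{4} \cdot \frac{1}{23} \cdot \frac{1}{25} \left(-1 - 3381 + 7406\right)}\right)\right) + 2385159 = \left(-242002 - \left(97578 - \frac{1}{\frac{1}{4} \cdot \frac{1}{23} \cdot \frac{1}{25} \cdot 4024}\right)\right) + 2385159 = \left(-242002 - \left(97578 - \frac{1}{\frac{1006}{575}}\right)\right) + 2385159 = \left(-242002 + \left(\frac{575}{1006} - 97578\right)\right) + 2385159 = \left(-242002 - \frac{98162893}{1006}\right) + 2385159 = - \frac{341616905}{1006} + 2385159 = \frac{2057853049}{1006}$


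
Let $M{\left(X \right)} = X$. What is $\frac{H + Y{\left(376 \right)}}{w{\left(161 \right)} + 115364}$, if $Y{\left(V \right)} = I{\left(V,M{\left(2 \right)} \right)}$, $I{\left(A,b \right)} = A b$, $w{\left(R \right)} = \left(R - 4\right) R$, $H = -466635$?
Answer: $- \frac{465883}{140641} \approx -3.3126$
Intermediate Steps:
$w{\left(R \right)} = R \left(-4 + R\right)$ ($w{\left(R \right)} = \left(-4 + R\right) R = R \left(-4 + R\right)$)
$Y{\left(V \right)} = 2 V$ ($Y{\left(V \right)} = V 2 = 2 V$)
$\frac{H + Y{\left(376 \right)}}{w{\left(161 \right)} + 115364} = \frac{-466635 + 2 \cdot 376}{161 \left(-4 + 161\right) + 115364} = \frac{-466635 + 752}{161 \cdot 157 + 115364} = - \frac{465883}{25277 + 115364} = - \frac{465883}{140641}$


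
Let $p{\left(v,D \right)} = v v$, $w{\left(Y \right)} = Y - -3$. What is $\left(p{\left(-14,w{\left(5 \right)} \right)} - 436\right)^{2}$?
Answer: $57600$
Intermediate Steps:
$w{\left(Y \right)} = 3 + Y$ ($w{\left(Y \right)} = Y + 3 = 3 + Y$)
$p{\left(v,D \right)} = v^{2}$
$\left(p{\left(-14,w{\left(5 \right)} \right)} - 436\right)^{2} = \left(\left(-14\right)^{2} - 436\right)^{2} = \left(196 - 436\right)^{2} = \left(-240\right)^{2} = 57600$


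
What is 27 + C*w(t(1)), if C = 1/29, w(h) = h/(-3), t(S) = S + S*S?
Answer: 2347/87 ≈ 26.977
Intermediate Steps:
t(S) = S + S²
w(h) = -h/3 (w(h) = h*(-⅓) = -h/3)
C = 1/29 ≈ 0.034483
27 + C*w(t(1)) = 27 + (-(1 + 1)/3)/29 = 27 + (-2/3)/29 = 27 + (-⅓*2)/29 = 27 + (1/29)*(-⅔) = 27 - 2/87 = 2347/87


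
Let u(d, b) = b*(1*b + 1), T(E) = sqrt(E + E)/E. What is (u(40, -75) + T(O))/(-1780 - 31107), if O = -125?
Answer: -5550/32887 + I*sqrt(10)/822175 ≈ -0.16876 + 3.8462e-6*I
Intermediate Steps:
T(E) = sqrt(2)/sqrt(E) (T(E) = sqrt(2*E)/E = (sqrt(2)*sqrt(E))/E = sqrt(2)/sqrt(E))
u(d, b) = b*(1 + b) (u(d, b) = b*(b + 1) = b*(1 + b))
(u(40, -75) + T(O))/(-1780 - 31107) = (-75*(1 - 75) + sqrt(2)/sqrt(-125))/(-1780 - 31107) = (-75*(-74) + sqrt(2)*(-I*sqrt(5)/25))/(-32887) = (5550 - I*sqrt(10)/25)*(-1/32887) = -5550/32887 + I*sqrt(10)/822175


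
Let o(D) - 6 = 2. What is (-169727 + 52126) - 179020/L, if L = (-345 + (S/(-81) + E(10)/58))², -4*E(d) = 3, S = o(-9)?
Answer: -4946316819335695801/42059621944921 ≈ -1.1760e+5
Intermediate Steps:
o(D) = 8 (o(D) = 6 + 2 = 8)
S = 8
E(d) = -¾ (E(d) = -¼*3 = -¾)
L = 42059621944921/353139264 (L = (-345 + (8/(-81) - ¾/58))² = (-345 + (8*(-1/81) - ¾*1/58))² = (-345 + (-8/81 - 3/232))² = (-345 - 2099/18792)² = (-6485339/18792)² = 42059621944921/353139264 ≈ 1.1910e+5)
(-169727 + 52126) - 179020/L = (-169727 + 52126) - 179020/42059621944921/353139264 = -117601 - 179020*353139264/42059621944921 = -117601 - 63218991041280/42059621944921 = -4946316819335695801/42059621944921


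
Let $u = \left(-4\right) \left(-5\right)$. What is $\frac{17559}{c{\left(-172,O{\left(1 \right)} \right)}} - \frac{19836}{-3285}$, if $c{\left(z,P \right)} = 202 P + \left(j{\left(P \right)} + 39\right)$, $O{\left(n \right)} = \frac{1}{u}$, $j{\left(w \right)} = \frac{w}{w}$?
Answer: $\frac{21731518}{60955} \approx 356.52$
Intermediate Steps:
$u = 20$
$j{\left(w \right)} = 1$
$O{\left(n \right)} = \frac{1}{20}$
$c{\left(z,P \right)} = 40 + 202 P$ ($c{\left(z,P \right)} = 202 P + \left(1 + 39\right) = 202 P + 40 = 40 + 202 P$)
$\frac{17559}{c{\left(-172,O{\left(1 \right)} \right)}} - \frac{19836}{-3285} = \frac{17559}{40 + 202 \cdot \frac{1}{20}} - \frac{19836}{-3285} = \frac{17559}{40 + \frac{101}{10}} - - \frac{2204}{365} = \frac{17559}{\frac{501}{10}} + \frac{2204}{365} = 17559 \cdot \frac{10}{501} + \frac{2204}{365} = \frac{58530}{167} + \frac{2204}{365} = \frac{21731518}{60955}$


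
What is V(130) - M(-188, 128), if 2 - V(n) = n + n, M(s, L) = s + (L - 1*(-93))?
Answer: -291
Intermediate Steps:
M(s, L) = 93 + L + s (M(s, L) = s + (L + 93) = s + (93 + L) = 93 + L + s)
V(n) = 2 - 2*n (V(n) = 2 - (n + n) = 2 - 2*n)
V(130) - M(-188, 128) = (2 - 2*130) - (93 + 128 - 188) = (2 - 260) - 1*33 = -258 - 33 = -291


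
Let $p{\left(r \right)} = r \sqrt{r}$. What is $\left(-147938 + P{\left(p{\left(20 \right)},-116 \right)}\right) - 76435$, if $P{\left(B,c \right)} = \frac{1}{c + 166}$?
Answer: $- \frac{11218649}{50} \approx -2.2437 \cdot 10^{5}$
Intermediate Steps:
$p{\left(r \right)} = r^{\frac{3}{2}}$
$P{\left(B,c \right)} = \frac{1}{166 + c}$
$\left(-147938 + P{\left(p{\left(20 \right)},-116 \right)}\right) - 76435 = \left(-147938 + \frac{1}{166 - 116}\right) - 76435 = \left(-147938 + \frac{1}{50}\right) - 76435 = - \frac{7396899}{50} - 76435 = - \frac{11218649}{50}$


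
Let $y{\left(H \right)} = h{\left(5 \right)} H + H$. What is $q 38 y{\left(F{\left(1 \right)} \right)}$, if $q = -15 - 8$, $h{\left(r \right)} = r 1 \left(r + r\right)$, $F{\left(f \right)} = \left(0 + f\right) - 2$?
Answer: $44574$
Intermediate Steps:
$F{\left(f \right)} = -2 + f$ ($F{\left(f \right)} = f - 2 = -2 + f$)
$h{\left(r \right)} = 2 r^{2}$ ($h{\left(r \right)} = r 1 \cdot 2 r = r 2 r = 2 r^{2}$)
$q = -23$ ($q = -15 - 8 = -23$)
$y{\left(H \right)} = 51 H$ ($y{\left(H \right)} = 2 \cdot 5^{2} H + H = 2 \cdot 25 H + H = 50 H + H = 51 H$)
$q 38 y{\left(F{\left(1 \right)} \right)} = \left(-23\right) 38 \cdot 51 \left(-2 + 1\right) = - 874 \cdot 51 \left(-1\right) = \left(-874\right) \left(-51\right) = 44574$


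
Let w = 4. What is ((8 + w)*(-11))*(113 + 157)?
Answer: -35640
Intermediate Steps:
((8 + w)*(-11))*(113 + 157) = ((8 + 4)*(-11))*(113 + 157) = (12*(-11))*270 = -132*270 = -35640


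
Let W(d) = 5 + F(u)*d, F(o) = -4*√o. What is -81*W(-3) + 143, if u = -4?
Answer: -262 - 1944*I ≈ -262.0 - 1944.0*I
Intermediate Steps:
W(d) = 5 - 8*I*d (W(d) = 5 + (-8*I)*d = 5 - 8*I*d)
-81*W(-3) + 143 = -81*(5 - 8*I*(-3)) + 143 = -81*(5 + 24*I) + 143 = (-405 - 1944*I) + 143 = -262 - 1944*I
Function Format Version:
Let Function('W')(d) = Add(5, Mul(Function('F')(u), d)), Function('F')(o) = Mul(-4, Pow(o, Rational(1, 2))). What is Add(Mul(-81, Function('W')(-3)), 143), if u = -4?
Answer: Add(-262, Mul(-1944, I)) ≈ Add(-262.00, Mul(-1944.0, I))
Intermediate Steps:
Function('W')(d) = Add(5, Mul(-8, I, d)) (Function('W')(d) = Add(5, Mul(Mul(-4, Pow(-4, Rational(1, 2))), d)) = Add(5, Mul(Mul(-4, Mul(2, I)), d)) = Add(5, Mul(Mul(-8, I), d)) = Add(5, Mul(-8, I, d)))
Add(Mul(-81, Function('W')(-3)), 143) = Add(Mul(-81, Add(5, Mul(-8, I, -3))), 143) = Add(Mul(-81, Add(5, Mul(24, I))), 143) = Add(Add(-405, Mul(-1944, I)), 143) = Add(-262, Mul(-1944, I))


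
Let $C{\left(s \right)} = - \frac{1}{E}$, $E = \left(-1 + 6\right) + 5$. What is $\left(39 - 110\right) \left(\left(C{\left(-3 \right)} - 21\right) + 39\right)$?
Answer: $- \frac{12709}{10} \approx -1270.9$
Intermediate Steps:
$E = 10$ ($E = 5 + 5 = 10$)
$C{\left(s \right)} = - \frac{1}{10}$
$\left(39 - 110\right) \left(\left(C{\left(-3 \right)} - 21\right) + 39\right) = \left(39 - 110\right) \left(\left(- \frac{1}{10} - 21\right) + 39\right) = - 71 \left(- \frac{211}{10} + 39\right) = \left(-71\right) \frac{179}{10} = - \frac{12709}{10}$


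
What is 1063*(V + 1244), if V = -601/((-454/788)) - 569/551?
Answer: 303954346497/125077 ≈ 2.4301e+6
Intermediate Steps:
V = 130344331/125077 (V = -601/((-454*1/788)) - 569*1/551 = -601/(-227/394) - 569/551 = -601*(-394/227) - 569/551 = 236794/227 - 569/551 = 130344331/125077 ≈ 1042.1)
1063*(V + 1244) = 1063*(130344331/125077 + 1244) = 1063*(285940119/125077) = 303954346497/125077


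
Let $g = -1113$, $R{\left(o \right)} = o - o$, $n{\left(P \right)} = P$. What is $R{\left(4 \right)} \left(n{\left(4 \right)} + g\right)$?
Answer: $0$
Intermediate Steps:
$R{\left(o \right)} = 0$
$R{\left(4 \right)} \left(n{\left(4 \right)} + g\right) = 0 \left(4 - 1113\right) = 0 \left(-1109\right) = 0$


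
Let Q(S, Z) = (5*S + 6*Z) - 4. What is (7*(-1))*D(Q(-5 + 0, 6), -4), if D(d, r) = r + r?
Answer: 56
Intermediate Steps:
Q(S, Z) = -4 + 5*S + 6*Z
D(d, r) = 2*r
(7*(-1))*D(Q(-5 + 0, 6), -4) = (7*(-1))*(2*(-4)) = -7*(-8) = 56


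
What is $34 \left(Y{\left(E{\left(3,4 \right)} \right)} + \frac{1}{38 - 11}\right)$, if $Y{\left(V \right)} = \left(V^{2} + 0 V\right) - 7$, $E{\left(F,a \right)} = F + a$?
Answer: $\frac{38590}{27} \approx 1429.3$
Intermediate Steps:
$Y{\left(V \right)} = -7 + V^{2}$ ($Y{\left(V \right)} = \left(V^{2} + 0\right) - 7 = V^{2} - 7 = -7 + V^{2}$)
$34 \left(Y{\left(E{\left(3,4 \right)} \right)} + \frac{1}{38 - 11}\right) = 34 \left(\left(-7 + \left(3 + 4\right)^{2}\right) + \frac{1}{38 - 11}\right) = 34 \left(\left(-7 + 7^{2}\right) + \frac{1}{27}\right) = 34 \left(\left(-7 + 49\right) + \frac{1}{27}\right) = 34 \left(42 + \frac{1}{27}\right) = 34 \cdot \frac{1135}{27} = \frac{38590}{27}$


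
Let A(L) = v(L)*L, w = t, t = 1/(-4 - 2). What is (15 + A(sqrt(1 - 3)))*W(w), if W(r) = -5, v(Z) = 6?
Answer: -75 - 30*I*sqrt(2) ≈ -75.0 - 42.426*I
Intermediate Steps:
t = -1/6 (t = 1/(-6) = -1/6 ≈ -0.16667)
w = -1/6 ≈ -0.16667
A(L) = 6*L
(15 + A(sqrt(1 - 3)))*W(w) = (15 + 6*sqrt(1 - 3))*(-5) = (15 + 6*sqrt(-2))*(-5) = (15 + 6*(I*sqrt(2)))*(-5) = (15 + 6*I*sqrt(2))*(-5) = -75 - 30*I*sqrt(2)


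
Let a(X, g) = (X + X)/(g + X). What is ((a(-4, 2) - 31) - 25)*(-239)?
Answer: 12428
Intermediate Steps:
a(X, g) = 2*X/(X + g) (a(X, g) = (2*X)/(X + g) = 2*X/(X + g))
((a(-4, 2) - 31) - 25)*(-239) = ((2*(-4)/(-4 + 2) - 31) - 25)*(-239) = ((2*(-4)/(-2) - 31) - 25)*(-239) = ((2*(-4)*(-½) - 31) - 25)*(-239) = ((4 - 31) - 25)*(-239) = (-27 - 25)*(-239) = -52*(-239) = 12428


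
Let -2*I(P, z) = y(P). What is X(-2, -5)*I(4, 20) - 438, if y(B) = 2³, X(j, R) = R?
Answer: -418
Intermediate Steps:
y(B) = 8
I(P, z) = -4 (I(P, z) = -½*8 = -4)
X(-2, -5)*I(4, 20) - 438 = -5*(-4) - 438 = 20 - 438 = -418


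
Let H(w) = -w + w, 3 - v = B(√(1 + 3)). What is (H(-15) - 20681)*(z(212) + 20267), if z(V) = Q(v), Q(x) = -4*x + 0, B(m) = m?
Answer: -419059103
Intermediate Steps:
v = 1 (v = 3 - √(1 + 3) = 3 - √4 = 3 - 1*2 = 3 - 2 = 1)
H(w) = 0
Q(x) = -4*x
z(V) = -4 (z(V) = -4*1 = -4)
(H(-15) - 20681)*(z(212) + 20267) = (0 - 20681)*(-4 + 20267) = -20681*20263 = -419059103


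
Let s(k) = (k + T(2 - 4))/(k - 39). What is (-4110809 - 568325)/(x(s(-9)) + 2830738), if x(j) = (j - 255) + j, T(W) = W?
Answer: -112299216/67931603 ≈ -1.6531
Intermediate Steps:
s(k) = (-2 + k)/(-39 + k) (s(k) = (k + (2 - 4))/(k - 39) = (k - 2)/(-39 + k) = (-2 + k)/(-39 + k))
x(j) = -255 + 2*j (x(j) = (-255 + j) + j = -255 + 2*j)
(-4110809 - 568325)/(x(s(-9)) + 2830738) = (-4110809 - 568325)/((-255 + 2*((-2 - 9)/(-39 - 9))) + 2830738) = -4679134/((-255 + 2*(-11/(-48))) + 2830738) = -4679134/((-255 + 2*(-1/48*(-11))) + 2830738) = -4679134/((-255 + 2*(11/48)) + 2830738) = -4679134/((-255 + 11/24) + 2830738) = -4679134/(-6109/24 + 2830738) = -4679134/67931603/24 = -4679134*24/67931603 = -112299216/67931603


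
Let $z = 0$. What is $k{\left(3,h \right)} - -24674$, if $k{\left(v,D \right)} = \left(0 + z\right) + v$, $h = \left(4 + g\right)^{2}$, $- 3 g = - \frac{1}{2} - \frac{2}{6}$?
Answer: $24677$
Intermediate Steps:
$g = \frac{5}{18}$ ($g = - \frac{- \frac{1}{2} - \frac{2}{6}}{3} = - \frac{\left(-1\right) \frac{1}{2} - \frac{1}{3}}{3} = - \frac{- \frac{1}{2} - \frac{1}{3}}{3} = \left(- \frac{1}{3}\right) \left(- \frac{5}{6}\right) = \frac{5}{18} \approx 0.27778$)
$h = \frac{5929}{324}$ ($h = \left(4 + \frac{5}{18}\right)^{2} = \left(\frac{77}{18}\right)^{2} = \frac{5929}{324} \approx 18.299$)
$k{\left(v,D \right)} = v$ ($k{\left(v,D \right)} = \left(0 + 0\right) + v = 0 + v = v$)
$k{\left(3,h \right)} - -24674 = 3 - -24674 = 3 + 24674 = 24677$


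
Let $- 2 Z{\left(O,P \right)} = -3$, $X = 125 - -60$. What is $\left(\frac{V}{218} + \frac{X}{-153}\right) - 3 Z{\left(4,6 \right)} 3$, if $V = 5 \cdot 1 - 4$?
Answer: $- \frac{245228}{16677} \approx -14.705$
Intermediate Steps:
$X = 185$ ($X = 125 + 60 = 185$)
$V = 1$ ($V = 5 - 4 = 1$)
$Z{\left(O,P \right)} = \frac{3}{2}$ ($Z{\left(O,P \right)} = \left(- \frac{1}{2}\right) \left(-3\right) = \frac{3}{2}$)
$\left(\frac{V}{218} + \frac{X}{-153}\right) - 3 Z{\left(4,6 \right)} 3 = \left(1 \cdot \frac{1}{218} + \frac{185}{-153}\right) - 3 \cdot \frac{3}{2} \cdot 3 = \left(1 \cdot \frac{1}{218} + 185 \left(- \frac{1}{153}\right)\right) - \frac{9}{2} \cdot 3 = \left(\frac{1}{218} - \frac{185}{153}\right) - \frac{27}{2} = - \frac{40177}{33354} - \frac{27}{2} = - \frac{245228}{16677}$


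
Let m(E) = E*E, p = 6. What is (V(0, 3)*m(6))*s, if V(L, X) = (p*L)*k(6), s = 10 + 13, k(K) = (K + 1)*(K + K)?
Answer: 0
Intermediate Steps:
k(K) = 2*K*(1 + K) (k(K) = (1 + K)*(2*K) = 2*K*(1 + K))
s = 23
m(E) = E²
V(L, X) = 504*L (V(L, X) = (6*L)*(2*6*(1 + 6)) = (6*L)*(2*6*7) = (6*L)*84 = 504*L)
(V(0, 3)*m(6))*s = ((504*0)*6²)*23 = (0*36)*23 = 0*23 = 0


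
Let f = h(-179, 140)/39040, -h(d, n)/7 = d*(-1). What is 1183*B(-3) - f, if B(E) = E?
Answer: -138551707/39040 ≈ -3549.0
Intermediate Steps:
h(d, n) = 7*d (h(d, n) = -7*d*(-1) = -(-7)*d = 7*d)
f = -1253/39040 (f = (7*(-179))/39040 = -1253*1/39040 = -1253/39040 ≈ -0.032095)
1183*B(-3) - f = 1183*(-3) - 1*(-1253/39040) = -3549 + 1253/39040 = -138551707/39040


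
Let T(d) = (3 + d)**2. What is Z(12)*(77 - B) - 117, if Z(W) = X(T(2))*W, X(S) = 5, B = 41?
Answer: 2043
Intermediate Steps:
Z(W) = 5*W
Z(12)*(77 - B) - 117 = (5*12)*(77 - 1*41) - 117 = 60*(77 - 41) - 117 = 60*36 - 117 = 2160 - 117 = 2043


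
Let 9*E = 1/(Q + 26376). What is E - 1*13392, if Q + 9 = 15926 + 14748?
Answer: -6875037647/513369 ≈ -13392.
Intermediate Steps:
Q = 30665 (Q = -9 + (15926 + 14748) = -9 + 30674 = 30665)
E = 1/513369 (E = 1/(9*(30665 + 26376)) = (1/9)/57041 = (1/9)*(1/57041) = 1/513369 ≈ 1.9479e-6)
E - 1*13392 = 1/513369 - 1*13392 = 1/513369 - 13392 = -6875037647/513369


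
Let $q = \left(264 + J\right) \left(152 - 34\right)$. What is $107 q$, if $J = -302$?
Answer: $-479788$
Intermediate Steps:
$q = -4484$ ($q = \left(264 - 302\right) \left(152 - 34\right) = \left(-38\right) 118 = -4484$)
$107 q = 107 \left(-4484\right) = -479788$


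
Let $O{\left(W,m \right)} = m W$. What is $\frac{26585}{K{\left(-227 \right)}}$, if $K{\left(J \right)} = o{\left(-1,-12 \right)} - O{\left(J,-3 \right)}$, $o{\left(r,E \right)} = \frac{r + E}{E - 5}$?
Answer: $- \frac{451945}{11564} \approx -39.082$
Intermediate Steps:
$o{\left(r,E \right)} = \frac{E + r}{-5 + E}$
$O{\left(W,m \right)} = W m$
$K{\left(J \right)} = \frac{13}{17} + 3 J$ ($K{\left(J \right)} = \frac{-12 - 1}{-5 - 12} - J \left(-3\right) = \frac{1}{-17} \left(-13\right) - - 3 J = \left(- \frac{1}{17}\right) \left(-13\right) + 3 J = \frac{13}{17} + 3 J$)
$\frac{26585}{K{\left(-227 \right)}} = \frac{26585}{\frac{13}{17} + 3 \left(-227\right)} = \frac{26585}{\frac{13}{17} - 681} = \frac{26585}{- \frac{11564}{17}} = 26585 \left(- \frac{17}{11564}\right) = - \frac{451945}{11564}$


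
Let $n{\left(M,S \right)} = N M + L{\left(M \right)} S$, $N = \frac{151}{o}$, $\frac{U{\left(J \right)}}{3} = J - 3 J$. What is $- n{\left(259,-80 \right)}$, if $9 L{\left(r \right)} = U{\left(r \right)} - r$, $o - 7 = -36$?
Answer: $- \frac{3854179}{261} \approx -14767.0$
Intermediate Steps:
$o = -29$ ($o = 7 - 36 = -29$)
$U{\left(J \right)} = - 6 J$ ($U{\left(J \right)} = 3 \left(J - 3 J\right) = 3 \left(- 2 J\right) = - 6 J$)
$L{\left(r \right)} = - \frac{7 r}{9}$ ($L{\left(r \right)} = \frac{- 6 r - r}{9} = \frac{\left(-7\right) r}{9} = - \frac{7 r}{9}$)
$N = - \frac{151}{29}$ ($N = \frac{151}{-29} = 151 \left(- \frac{1}{29}\right) = - \frac{151}{29} \approx -5.2069$)
$n{\left(M,S \right)} = - \frac{151 M}{29} - \frac{7 M S}{9}$ ($n{\left(M,S \right)} = - \frac{151 M}{29} + - \frac{7 M}{9} S = - \frac{151 M}{29} - \frac{7 M S}{9}$)
$- n{\left(259,-80 \right)} = - \frac{259 \left(-1359 - -16240\right)}{261} = - \frac{259 \left(-1359 + 16240\right)}{261} = - \frac{259 \cdot 14881}{261} = \left(-1\right) \frac{3854179}{261} = - \frac{3854179}{261}$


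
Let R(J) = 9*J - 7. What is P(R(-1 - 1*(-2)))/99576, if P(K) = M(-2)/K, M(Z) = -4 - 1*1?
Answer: -5/199152 ≈ -2.5106e-5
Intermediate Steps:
M(Z) = -5 (M(Z) = -4 - 1 = -5)
R(J) = -7 + 9*J
P(K) = -5/K
P(R(-1 - 1*(-2)))/99576 = -5/(-7 + 9*(-1 - 1*(-2)))/99576 = -5/(-7 + 9*(-1 + 2))*(1/99576) = -5/(-7 + 9*1)*(1/99576) = -5/(-7 + 9)*(1/99576) = -5/2*(1/99576) = -5*½*(1/99576) = -5/2*1/99576 = -5/199152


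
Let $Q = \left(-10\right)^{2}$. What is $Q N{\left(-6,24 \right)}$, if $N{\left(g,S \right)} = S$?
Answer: $2400$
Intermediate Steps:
$Q = 100$
$Q N{\left(-6,24 \right)} = 100 \cdot 24 = 2400$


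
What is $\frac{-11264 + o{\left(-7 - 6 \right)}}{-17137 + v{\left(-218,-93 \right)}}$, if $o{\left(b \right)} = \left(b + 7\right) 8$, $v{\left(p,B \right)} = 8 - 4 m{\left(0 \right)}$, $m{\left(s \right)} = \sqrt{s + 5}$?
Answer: $\frac{193763248}{293402561} - \frac{45248 \sqrt{5}}{293402561} \approx 0.66006$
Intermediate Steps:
$m{\left(s \right)} = \sqrt{5 + s}$
$v{\left(p,B \right)} = 8 - 4 \sqrt{5}$ ($v{\left(p,B \right)} = 8 - 4 \sqrt{5 + 0} = 8 - 4 \sqrt{5}$)
$o{\left(b \right)} = 56 + 8 b$ ($o{\left(b \right)} = \left(7 + b\right) 8 = 56 + 8 b$)
$\frac{-11264 + o{\left(-7 - 6 \right)}}{-17137 + v{\left(-218,-93 \right)}} = \frac{-11264 + \left(56 + 8 \left(-7 - 6\right)\right)}{-17137 + \left(8 - 4 \sqrt{5}\right)} = \frac{-11264 + \left(56 + 8 \left(-7 - 6\right)\right)}{-17129 - 4 \sqrt{5}} = \frac{-11264 + \left(56 + 8 \left(-13\right)\right)}{-17129 - 4 \sqrt{5}} = \frac{-11264 + \left(56 - 104\right)}{-17129 - 4 \sqrt{5}} = \frac{-11264 - 48}{-17129 - 4 \sqrt{5}} = - \frac{11312}{-17129 - 4 \sqrt{5}}$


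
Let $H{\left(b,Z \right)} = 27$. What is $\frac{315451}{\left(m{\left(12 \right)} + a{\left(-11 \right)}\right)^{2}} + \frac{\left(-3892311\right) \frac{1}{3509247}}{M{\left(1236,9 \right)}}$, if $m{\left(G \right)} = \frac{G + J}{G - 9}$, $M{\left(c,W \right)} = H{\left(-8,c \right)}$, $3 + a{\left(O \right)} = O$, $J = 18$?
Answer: $\frac{3320979506527}{168443856} \approx 19716.0$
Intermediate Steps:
$a{\left(O \right)} = -3 + O$
$M{\left(c,W \right)} = 27$
$m{\left(G \right)} = \frac{18 + G}{-9 + G}$ ($m{\left(G \right)} = \frac{G + 18}{G - 9} = \frac{18 + G}{-9 + G}$)
$\frac{315451}{\left(m{\left(12 \right)} + a{\left(-11 \right)}\right)^{2}} + \frac{\left(-3892311\right) \frac{1}{3509247}}{M{\left(1236,9 \right)}} = \frac{315451}{\left(\frac{18 + 12}{-9 + 12} - 14\right)^{2}} + \frac{\left(-3892311\right) \frac{1}{3509247}}{27} = \frac{315451}{\left(\frac{1}{3} \cdot 30 - 14\right)^{2}} + \left(-3892311\right) \frac{1}{3509247} \cdot \frac{1}{27} = \frac{315451}{\left(\frac{1}{3} \cdot 30 - 14\right)^{2}} - \frac{432479}{10527741} = \frac{315451}{\left(10 - 14\right)^{2}} - \frac{432479}{10527741} = \frac{315451}{\left(-4\right)^{2}} - \frac{432479}{10527741} = \frac{315451}{16} - \frac{432479}{10527741} = \frac{3320979506527}{168443856}$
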